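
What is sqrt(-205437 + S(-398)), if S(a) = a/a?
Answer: 2*I*sqrt(51359) ≈ 453.25*I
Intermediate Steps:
S(a) = 1
sqrt(-205437 + S(-398)) = sqrt(-205437 + 1) = sqrt(-205436) = 2*I*sqrt(51359)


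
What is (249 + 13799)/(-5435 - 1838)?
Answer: -14048/7273 ≈ -1.9315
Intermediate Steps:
(249 + 13799)/(-5435 - 1838) = 14048/(-7273) = 14048*(-1/7273) = -14048/7273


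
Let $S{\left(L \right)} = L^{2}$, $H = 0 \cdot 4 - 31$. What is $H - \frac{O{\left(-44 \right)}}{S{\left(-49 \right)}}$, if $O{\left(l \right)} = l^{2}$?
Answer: $- \frac{76367}{2401} \approx -31.806$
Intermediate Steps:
$H = -31$ ($H = 0 - 31 = -31$)
$H - \frac{O{\left(-44 \right)}}{S{\left(-49 \right)}} = -31 - \frac{\left(-44\right)^{2}}{\left(-49\right)^{2}} = -31 - \frac{1936}{2401} = - \frac{76367}{2401}$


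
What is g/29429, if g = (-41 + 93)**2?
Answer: 2704/29429 ≈ 0.091882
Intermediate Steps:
g = 2704 (g = 52**2 = 2704)
g/29429 = 2704/29429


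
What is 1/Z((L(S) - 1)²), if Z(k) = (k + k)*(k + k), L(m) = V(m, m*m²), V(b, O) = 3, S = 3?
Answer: 1/64 ≈ 0.015625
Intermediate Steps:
L(m) = 3
Z(k) = 4*k² (Z(k) = (2*k)*(2*k) = 4*k²)
1/Z((L(S) - 1)²) = 1/(4*((3 - 1)²)²) = 1/(4*(2²)²) = 1/(4*4²) = 1/(4*16) = 1/64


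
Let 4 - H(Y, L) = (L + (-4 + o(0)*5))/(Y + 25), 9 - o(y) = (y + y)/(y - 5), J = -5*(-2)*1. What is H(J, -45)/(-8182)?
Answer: -72/143185 ≈ -0.00050285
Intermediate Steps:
J = 10 (J = 10*1 = 10)
o(y) = 9 - 2*y/(-5 + y) (o(y) = 9 - (y + y)/(y - 5) = 9 - 2*y/(-5 + y))
H(Y, L) = 4 - (41 + L)/(25 + Y) (H(Y, L) = 4 - (L + (-4 + ((-45 + 7*0)/(-5 + 0))*5))/(Y + 25) = 4 - (L + (-4 + ((-45 + 0)/(-5))*5))/(25 + Y) = 4 - (L + (-4 - ⅕*(-45)*5))/(25 + Y) = 4 - (L + (-4 + 9*5))/(25 + Y) = 4 - (L + (-4 + 45))/(25 + Y) = 4 - (L + 41)/(25 + Y) = 4 - (41 + L)/(25 + Y))
H(J, -45)/(-8182) = ((59 - 1*(-45) + 4*10)/(25 + 10))/(-8182) = ((59 + 45 + 40)/35)*(-1/8182) = ((1/35)*144)*(-1/8182) = (144/35)*(-1/8182) = -72/143185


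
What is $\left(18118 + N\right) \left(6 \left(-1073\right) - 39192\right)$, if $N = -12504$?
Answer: $-256166820$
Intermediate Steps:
$\left(18118 + N\right) \left(6 \left(-1073\right) - 39192\right) = \left(18118 - 12504\right) \left(6 \left(-1073\right) - 39192\right) = 5614 \left(-6438 - 39192\right) = 5614 \left(-45630\right) = -256166820$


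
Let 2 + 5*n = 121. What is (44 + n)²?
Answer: 114921/25 ≈ 4596.8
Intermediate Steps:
n = 119/5 (n = -⅖ + (⅕)*121 = -⅖ + 121/5 = 119/5 ≈ 23.800)
(44 + n)² = (44 + 119/5)² = (339/5)² = 114921/25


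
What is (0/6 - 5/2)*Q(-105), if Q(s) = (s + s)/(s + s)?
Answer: -5/2 ≈ -2.5000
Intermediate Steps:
Q(s) = 1 (Q(s) = (2*s)/((2*s)) = (2*s)*(1/(2*s)) = 1)
(0/6 - 5/2)*Q(-105) = (0/6 - 5/2)*1 = (0*(1/6) - 5*1/2)*1 = (0 - 5/2)*1 = -5/2*1 = -5/2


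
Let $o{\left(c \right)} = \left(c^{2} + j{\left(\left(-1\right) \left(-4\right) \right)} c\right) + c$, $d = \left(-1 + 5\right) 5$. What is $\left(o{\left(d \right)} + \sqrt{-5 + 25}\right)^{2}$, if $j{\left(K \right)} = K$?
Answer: $250020 + 2000 \sqrt{5} \approx 2.5449 \cdot 10^{5}$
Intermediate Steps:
$d = 20$ ($d = 4 \cdot 5 = 20$)
$o{\left(c \right)} = c^{2} + 5 c$ ($o{\left(c \right)} = \left(c^{2} + \left(-1\right) \left(-4\right) c\right) + c = \left(c^{2} + 4 c\right) + c = c^{2} + 5 c$)
$\left(o{\left(d \right)} + \sqrt{-5 + 25}\right)^{2} = \left(20 \left(5 + 20\right) + \sqrt{-5 + 25}\right)^{2} = \left(20 \cdot 25 + \sqrt{20}\right)^{2} = \left(500 + 2 \sqrt{5}\right)^{2}$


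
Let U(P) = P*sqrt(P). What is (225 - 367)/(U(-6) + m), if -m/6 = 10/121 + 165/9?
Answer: 57430835/45479839 - 3118533*I*sqrt(6)/45479839 ≈ 1.2628 - 0.16796*I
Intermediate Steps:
m = -13370/121 (m = -6*(10/121 + 165/9) = -6*(10*(1/121) + 165*(1/9)) = -6*(10/121 + 55/3) = -6*6685/363 = -13370/121 ≈ -110.50)
U(P) = P**(3/2)
(225 - 367)/(U(-6) + m) = (225 - 367)/((-6)**(3/2) - 13370/121) = -142/(-6*I*sqrt(6) - 13370/121) = -142/(-13370/121 - 6*I*sqrt(6))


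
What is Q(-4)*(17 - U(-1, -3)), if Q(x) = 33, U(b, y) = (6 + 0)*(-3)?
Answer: 1155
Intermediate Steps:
U(b, y) = -18 (U(b, y) = 6*(-3) = -18)
Q(-4)*(17 - U(-1, -3)) = 33*(17 - 1*(-18)) = 33*(17 + 18) = 33*35 = 1155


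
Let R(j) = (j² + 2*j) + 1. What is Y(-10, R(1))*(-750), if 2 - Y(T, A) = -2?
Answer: -3000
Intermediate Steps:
R(j) = 1 + j² + 2*j
Y(T, A) = 4 (Y(T, A) = 2 - 1*(-2) = 2 + 2 = 4)
Y(-10, R(1))*(-750) = 4*(-750) = -3000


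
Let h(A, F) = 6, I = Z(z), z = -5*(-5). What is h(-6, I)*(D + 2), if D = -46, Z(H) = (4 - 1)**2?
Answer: -264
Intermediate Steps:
z = 25
Z(H) = 9 (Z(H) = 3**2 = 9)
I = 9
h(-6, I)*(D + 2) = 6*(-46 + 2) = 6*(-44) = -264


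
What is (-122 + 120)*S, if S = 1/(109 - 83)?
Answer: -1/13 ≈ -0.076923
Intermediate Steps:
S = 1/26 ≈ 0.038462
(-122 + 120)*S = (-122 + 120)*(1/26) = -2*1/26 = -1/13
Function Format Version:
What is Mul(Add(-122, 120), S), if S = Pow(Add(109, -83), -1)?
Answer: Rational(-1, 13) ≈ -0.076923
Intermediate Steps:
S = Rational(1, 26) (S = Pow(26, -1) = Rational(1, 26) ≈ 0.038462)
Mul(Add(-122, 120), S) = Mul(Add(-122, 120), Rational(1, 26)) = Mul(-2, Rational(1, 26)) = Rational(-1, 13)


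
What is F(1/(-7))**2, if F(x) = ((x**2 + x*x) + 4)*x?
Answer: 39204/117649 ≈ 0.33323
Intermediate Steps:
F(x) = x*(4 + 2*x**2) (F(x) = ((x**2 + x**2) + 4)*x = (2*x**2 + 4)*x = (4 + 2*x**2)*x = x*(4 + 2*x**2))
F(1/(-7))**2 = (2*(2 + (1/(-7))**2)/(-7))**2 = (2*(-1/7)*(2 + (-1/7)**2))**2 = (2*(-1/7)*(2 + 1/49))**2 = (2*(-1/7)*(99/49))**2 = (-198/343)**2 = 39204/117649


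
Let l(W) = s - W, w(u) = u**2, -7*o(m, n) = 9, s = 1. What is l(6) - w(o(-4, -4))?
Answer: -326/49 ≈ -6.6531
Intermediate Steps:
o(m, n) = -9/7 (o(m, n) = -1/7*9 = -9/7)
l(W) = 1 - W
l(6) - w(o(-4, -4)) = (1 - 1*6) - (-9/7)**2 = (1 - 6) - 1*81/49 = -5 - 81/49 = -326/49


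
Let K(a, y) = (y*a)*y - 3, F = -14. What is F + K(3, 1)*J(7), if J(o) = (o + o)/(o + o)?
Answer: -14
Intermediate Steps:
K(a, y) = -3 + a*y**2 (K(a, y) = (a*y)*y - 3 = a*y**2 - 3 = -3 + a*y**2)
J(o) = 1 (J(o) = (2*o)/((2*o)) = (2*o)*(1/(2*o)) = 1)
F + K(3, 1)*J(7) = -14 + (-3 + 3*1**2)*1 = -14 + (-3 + 3*1)*1 = -14 + (-3 + 3)*1 = -14 + 0*1 = -14 + 0 = -14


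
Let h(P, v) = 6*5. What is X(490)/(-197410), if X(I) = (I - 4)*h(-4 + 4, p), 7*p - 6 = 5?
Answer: -1458/19741 ≈ -0.073856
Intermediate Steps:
p = 11/7 (p = 6/7 + (⅐)*5 = 6/7 + 5/7 = 11/7 ≈ 1.5714)
h(P, v) = 30
X(I) = -120 + 30*I (X(I) = (I - 4)*30 = (-4 + I)*30 = -120 + 30*I)
X(490)/(-197410) = (-120 + 30*490)/(-197410) = (-120 + 14700)*(-1/197410) = 14580*(-1/197410) = -1458/19741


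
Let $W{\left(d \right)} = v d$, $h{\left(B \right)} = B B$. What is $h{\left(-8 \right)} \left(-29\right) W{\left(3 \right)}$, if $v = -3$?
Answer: $16704$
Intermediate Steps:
$h{\left(B \right)} = B^{2}$
$W{\left(d \right)} = - 3 d$
$h{\left(-8 \right)} \left(-29\right) W{\left(3 \right)} = \left(-8\right)^{2} \left(-29\right) \left(\left(-3\right) 3\right) = 64 \left(-29\right) \left(-9\right) = \left(-1856\right) \left(-9\right) = 16704$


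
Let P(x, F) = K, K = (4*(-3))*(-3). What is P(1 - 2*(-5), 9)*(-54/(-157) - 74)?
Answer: -416304/157 ≈ -2651.6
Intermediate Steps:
K = 36 (K = -12*(-3) = 36)
P(x, F) = 36
P(1 - 2*(-5), 9)*(-54/(-157) - 74) = 36*(-54/(-157) - 74) = 36*(-54*(-1/157) - 74) = 36*(54/157 - 74) = 36*(-11564/157) = -416304/157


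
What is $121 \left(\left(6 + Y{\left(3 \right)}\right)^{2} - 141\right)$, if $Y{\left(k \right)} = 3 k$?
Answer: $10164$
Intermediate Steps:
$121 \left(\left(6 + Y{\left(3 \right)}\right)^{2} - 141\right) = 121 \left(\left(6 + 3 \cdot 3\right)^{2} - 141\right) = 121 \left(\left(6 + 9\right)^{2} - 141\right) = 121 \left(15^{2} - 141\right) = 121 \left(225 - 141\right) = 121 \cdot 84 = 10164$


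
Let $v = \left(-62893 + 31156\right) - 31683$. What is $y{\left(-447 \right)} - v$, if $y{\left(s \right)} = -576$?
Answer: $62844$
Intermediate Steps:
$v = -63420$ ($v = -31737 - 31683 = -63420$)
$y{\left(-447 \right)} - v = -576 - -63420 = -576 + 63420 = 62844$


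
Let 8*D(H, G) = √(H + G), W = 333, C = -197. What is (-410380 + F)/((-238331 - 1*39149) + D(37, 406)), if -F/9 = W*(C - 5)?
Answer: -3463199022080/4927689625157 - 1560112*√443/4927689625157 ≈ -0.70281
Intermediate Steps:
D(H, G) = √(G + H)/8 (D(H, G) = √(H + G)/8 = √(G + H)/8)
F = 605394 (F = -2997*(-197 - 5) = -2997*(-202) = -9*(-67266) = 605394)
(-410380 + F)/((-238331 - 1*39149) + D(37, 406)) = (-410380 + 605394)/((-238331 - 1*39149) + √(406 + 37)/8) = 195014/((-238331 - 39149) + √443/8) = 195014/(-277480 + √443/8)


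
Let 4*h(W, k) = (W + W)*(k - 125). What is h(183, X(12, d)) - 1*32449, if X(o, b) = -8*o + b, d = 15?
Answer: -51298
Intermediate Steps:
X(o, b) = b - 8*o
h(W, k) = W*(-125 + k)/2 (h(W, k) = ((W + W)*(k - 125))/4 = ((2*W)*(-125 + k))/4 = (2*W*(-125 + k))/4 = W*(-125 + k)/2)
h(183, X(12, d)) - 1*32449 = (1/2)*183*(-125 + (15 - 8*12)) - 1*32449 = (1/2)*183*(-125 + (15 - 96)) - 32449 = (1/2)*183*(-125 - 81) - 32449 = (1/2)*183*(-206) - 32449 = -18849 - 32449 = -51298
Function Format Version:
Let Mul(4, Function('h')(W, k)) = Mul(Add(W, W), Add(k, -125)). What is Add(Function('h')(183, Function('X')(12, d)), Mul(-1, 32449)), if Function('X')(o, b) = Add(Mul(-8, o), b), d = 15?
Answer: -51298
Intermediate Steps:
Function('X')(o, b) = Add(b, Mul(-8, o))
Function('h')(W, k) = Mul(Rational(1, 2), W, Add(-125, k)) (Function('h')(W, k) = Mul(Rational(1, 4), Mul(Add(W, W), Add(k, -125))) = Mul(Rational(1, 4), Mul(Mul(2, W), Add(-125, k))) = Mul(Rational(1, 4), Mul(2, W, Add(-125, k))) = Mul(Rational(1, 2), W, Add(-125, k)))
Add(Function('h')(183, Function('X')(12, d)), Mul(-1, 32449)) = Add(Mul(Rational(1, 2), 183, Add(-125, Add(15, Mul(-8, 12)))), Mul(-1, 32449)) = Add(Mul(Rational(1, 2), 183, Add(-125, Add(15, -96))), -32449) = Add(Mul(Rational(1, 2), 183, Add(-125, -81)), -32449) = Add(Mul(Rational(1, 2), 183, -206), -32449) = Add(-18849, -32449) = -51298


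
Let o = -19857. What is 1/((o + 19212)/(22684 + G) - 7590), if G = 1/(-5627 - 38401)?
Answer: -998731151/7580397834150 ≈ -0.00013175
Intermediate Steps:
G = -1/44028 (G = 1/(-44028) = -1/44028 ≈ -2.2713e-5)
1/((o + 19212)/(22684 + G) - 7590) = 1/((-19857 + 19212)/(22684 - 1/44028) - 7590) = 1/(-645/998731151/44028 - 7590) = 1/(-645*44028/998731151 - 7590) = 1/(-28398060/998731151 - 7590) = 1/(-7580397834150/998731151) = -998731151/7580397834150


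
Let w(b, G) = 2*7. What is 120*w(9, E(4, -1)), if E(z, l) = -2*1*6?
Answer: 1680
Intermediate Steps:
E(z, l) = -12 (E(z, l) = -2*6 = -12)
w(b, G) = 14
120*w(9, E(4, -1)) = 120*14 = 1680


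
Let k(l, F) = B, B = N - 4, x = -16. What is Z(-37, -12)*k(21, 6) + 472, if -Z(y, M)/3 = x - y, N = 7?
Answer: 283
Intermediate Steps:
Z(y, M) = 48 + 3*y (Z(y, M) = -3*(-16 - y) = 48 + 3*y)
B = 3 (B = 7 - 4 = 3)
k(l, F) = 3
Z(-37, -12)*k(21, 6) + 472 = (48 + 3*(-37))*3 + 472 = (48 - 111)*3 + 472 = -63*3 + 472 = -189 + 472 = 283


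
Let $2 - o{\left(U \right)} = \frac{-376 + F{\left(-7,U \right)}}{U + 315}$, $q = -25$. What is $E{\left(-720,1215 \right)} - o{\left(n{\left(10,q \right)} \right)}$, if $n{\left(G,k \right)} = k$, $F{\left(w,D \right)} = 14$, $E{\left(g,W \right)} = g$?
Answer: $- \frac{104871}{145} \approx -723.25$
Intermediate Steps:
$o{\left(U \right)} = 2 + \frac{362}{315 + U}$ ($o{\left(U \right)} = 2 - \frac{-376 + 14}{U + 315} = 2 - - \frac{362}{315 + U} = 2 + \frac{362}{315 + U}$)
$E{\left(-720,1215 \right)} - o{\left(n{\left(10,q \right)} \right)} = -720 - \frac{2 \left(496 - 25\right)}{315 - 25} = -720 - 2 \cdot \frac{1}{290} \cdot 471 = -720 - \frac{471}{145} = - \frac{104871}{145}$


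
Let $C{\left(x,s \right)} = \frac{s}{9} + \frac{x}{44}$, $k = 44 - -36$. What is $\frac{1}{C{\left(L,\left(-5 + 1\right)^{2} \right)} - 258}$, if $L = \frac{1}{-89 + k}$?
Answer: $- \frac{396}{101465} \approx -0.0039028$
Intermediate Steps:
$k = 80$ ($k = 44 + 36 = 80$)
$L = - \frac{1}{9}$ ($L = \frac{1}{-89 + 80} = \frac{1}{-9} = - \frac{1}{9} \approx -0.11111$)
$C{\left(x,s \right)} = \frac{s}{9} + \frac{x}{44}$ ($C{\left(x,s \right)} = s \frac{1}{9} + x \frac{1}{44} = \frac{s}{9} + \frac{x}{44}$)
$\frac{1}{C{\left(L,\left(-5 + 1\right)^{2} \right)} - 258} = \frac{1}{\left(\frac{\left(-5 + 1\right)^{2}}{9} + \frac{1}{44} \left(- \frac{1}{9}\right)\right) - 258} = \frac{1}{\left(\frac{\left(-4\right)^{2}}{9} - \frac{1}{396}\right) - 258} = \frac{1}{\left(\frac{1}{9} \cdot 16 - \frac{1}{396}\right) - 258} = \frac{1}{\left(\frac{16}{9} - \frac{1}{396}\right) - 258} = \frac{1}{\frac{703}{396} - 258} = \frac{1}{- \frac{101465}{396}} = - \frac{396}{101465}$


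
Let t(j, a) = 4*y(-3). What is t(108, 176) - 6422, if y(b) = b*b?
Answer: -6386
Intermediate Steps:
y(b) = b²
t(j, a) = 36 (t(j, a) = 4*(-3)² = 4*9 = 36)
t(108, 176) - 6422 = 36 - 6422 = -6386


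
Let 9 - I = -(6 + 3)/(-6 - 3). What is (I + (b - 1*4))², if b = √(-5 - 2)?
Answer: (4 + I*√7)² ≈ 9.0 + 21.166*I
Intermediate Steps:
I = 8 (I = 9 - (-1)*(6 + 3)/(-6 - 3) = 9 - (-1)*9/(-9) = 9 - (-1)*9*(-⅑) = 9 - (-1)*(-1) = 9 - 1*1 = 9 - 1 = 8)
b = I*√7 (b = √(-7) = I*√7 ≈ 2.6458*I)
(I + (b - 1*4))² = (8 + (I*√7 - 1*4))² = (8 + (I*√7 - 4))² = (8 + (-4 + I*√7))² = (4 + I*√7)²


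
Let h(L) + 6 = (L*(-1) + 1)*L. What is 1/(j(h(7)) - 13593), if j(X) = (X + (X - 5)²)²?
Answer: 1/7609528 ≈ 1.3141e-7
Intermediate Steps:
h(L) = -6 + L*(1 - L) (h(L) = -6 + (L*(-1) + 1)*L = -6 + (-L + 1)*L = -6 + (1 - L)*L = -6 + L*(1 - L))
j(X) = (X + (-5 + X)²)²
1/(j(h(7)) - 13593) = 1/(((-6 + 7 - 1*7²) + (-5 + (-6 + 7 - 1*7²))²)² - 13593) = 1/(((-6 + 7 - 1*49) + (-5 + (-6 + 7 - 1*49))²)² - 13593) = 1/(((-6 + 7 - 49) + (-5 + (-6 + 7 - 49))²)² - 13593) = 1/((-48 + (-5 - 48)²)² - 13593) = 1/((-48 + (-53)²)² - 13593) = 1/((-48 + 2809)² - 13593) = 1/(2761² - 13593) = 1/(7623121 - 13593) = 1/7609528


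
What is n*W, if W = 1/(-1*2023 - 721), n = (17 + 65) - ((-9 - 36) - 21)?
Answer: -37/686 ≈ -0.053936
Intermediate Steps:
n = 148 (n = 82 - (-45 - 21) = 82 - 1*(-66) = 82 + 66 = 148)
W = -1/2744 (W = 1/(-2023 - 721) = 1/(-2744) = -1/2744 ≈ -0.00036443)
n*W = 148*(-1/2744) = -37/686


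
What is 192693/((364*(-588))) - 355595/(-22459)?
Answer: 23927005651/1602314896 ≈ 14.933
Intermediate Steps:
192693/((364*(-588))) - 355595/(-22459) = 192693/(-214032) - 355595*(-1/22459) = 192693*(-1/214032) + 355595/22459 = -64231/71344 + 355595/22459 = 23927005651/1602314896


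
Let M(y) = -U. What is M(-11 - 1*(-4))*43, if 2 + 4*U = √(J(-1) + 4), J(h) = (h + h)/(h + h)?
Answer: 43/2 - 43*√5/4 ≈ -2.5377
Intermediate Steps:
J(h) = 1 (J(h) = (2*h)/((2*h)) = (2*h)*(1/(2*h)) = 1)
U = -½ + √5/4 (U = -½ + √(1 + 4)/4 = -½ + √5/4 ≈ 0.059017)
M(y) = ½ - √5/4 (M(y) = -(-½ + √5/4) = ½ - √5/4)
M(-11 - 1*(-4))*43 = (½ - √5/4)*43 = 43/2 - 43*√5/4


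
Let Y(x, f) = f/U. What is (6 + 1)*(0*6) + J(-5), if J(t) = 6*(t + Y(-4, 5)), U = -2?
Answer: -45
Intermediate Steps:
Y(x, f) = -f/2 (Y(x, f) = f/(-2) = f*(-½) = -f/2)
J(t) = -15 + 6*t (J(t) = 6*(t - ½*5) = 6*(t - 5/2) = 6*(-5/2 + t) = -15 + 6*t)
(6 + 1)*(0*6) + J(-5) = (6 + 1)*(0*6) + (-15 + 6*(-5)) = 7*0 + (-15 - 30) = 0 - 45 = -45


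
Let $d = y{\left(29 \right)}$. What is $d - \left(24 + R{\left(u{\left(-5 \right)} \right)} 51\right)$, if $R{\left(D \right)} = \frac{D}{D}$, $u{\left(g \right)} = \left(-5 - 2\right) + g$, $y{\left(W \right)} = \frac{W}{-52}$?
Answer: $- \frac{3929}{52} \approx -75.558$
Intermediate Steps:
$y{\left(W \right)} = - \frac{W}{52}$ ($y{\left(W \right)} = W \left(- \frac{1}{52}\right) = - \frac{W}{52}$)
$u{\left(g \right)} = -7 + g$
$R{\left(D \right)} = 1$
$d = - \frac{29}{52}$ ($d = \left(- \frac{1}{52}\right) 29 = - \frac{29}{52} \approx -0.55769$)
$d - \left(24 + R{\left(u{\left(-5 \right)} \right)} 51\right) = - \frac{29}{52} - \left(24 + 1 \cdot 51\right) = - \frac{29}{52} - \left(24 + 51\right) = - \frac{29}{52} - 75 = - \frac{3929}{52}$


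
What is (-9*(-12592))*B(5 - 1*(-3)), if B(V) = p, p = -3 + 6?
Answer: 339984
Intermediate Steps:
p = 3
B(V) = 3
(-9*(-12592))*B(5 - 1*(-3)) = -9*(-12592)*3 = 113328*3 = 339984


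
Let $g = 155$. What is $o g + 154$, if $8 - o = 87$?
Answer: $-12091$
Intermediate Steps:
$o = -79$ ($o = 8 - 87 = -79$)
$o g + 154 = \left(-79\right) 155 + 154 = -12245 + 154 = -12091$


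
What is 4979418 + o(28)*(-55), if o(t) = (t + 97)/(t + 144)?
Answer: 856453021/172 ≈ 4.9794e+6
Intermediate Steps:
o(t) = (97 + t)/(144 + t)
4979418 + o(28)*(-55) = 4979418 + ((97 + 28)/(144 + 28))*(-55) = 4979418 + (125/172)*(-55) = 4979418 - 6875/172 = 856453021/172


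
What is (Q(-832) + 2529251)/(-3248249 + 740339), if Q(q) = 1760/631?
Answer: -1595959141/1582491210 ≈ -1.0085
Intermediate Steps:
Q(q) = 1760/631 (Q(q) = 1760*(1/631) = 1760/631)
(Q(-832) + 2529251)/(-3248249 + 740339) = (1760/631 + 2529251)/(-3248249 + 740339) = (1595959141/631)/(-2507910) = (1595959141/631)*(-1/2507910) = -1595959141/1582491210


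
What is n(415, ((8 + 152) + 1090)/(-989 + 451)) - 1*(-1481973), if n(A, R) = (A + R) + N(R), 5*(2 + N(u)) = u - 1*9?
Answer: 1993802999/1345 ≈ 1.4824e+6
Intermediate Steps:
N(u) = -19/5 + u/5 (N(u) = -2 + (u - 1*9)/5 = -2 + (u - 9)/5 = -2 + (-9 + u)/5 = -2 + (-9/5 + u/5) = -19/5 + u/5)
n(A, R) = -19/5 + A + 6*R/5 (n(A, R) = (A + R) + (-19/5 + R/5) = -19/5 + A + 6*R/5)
n(415, ((8 + 152) + 1090)/(-989 + 451)) - 1*(-1481973) = (-19/5 + 415 + 6*(((8 + 152) + 1090)/(-989 + 451))/5) - 1*(-1481973) = (-19/5 + 415 + 6*((160 + 1090)/(-538))/5) + 1481973 = (-19/5 + 415 + 6*(1250*(-1/538))/5) + 1481973 = (-19/5 + 415 + (6/5)*(-625/269)) + 1481973 = (-19/5 + 415 - 750/269) + 1481973 = 549314/1345 + 1481973 = 1993802999/1345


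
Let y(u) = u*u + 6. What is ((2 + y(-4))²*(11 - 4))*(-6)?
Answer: -24192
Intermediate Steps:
y(u) = 6 + u² (y(u) = u² + 6 = 6 + u²)
((2 + y(-4))²*(11 - 4))*(-6) = ((2 + (6 + (-4)²))²*(11 - 4))*(-6) = ((2 + (6 + 16))²*7)*(-6) = ((2 + 22)²*7)*(-6) = (24²*7)*(-6) = (576*7)*(-6) = 4032*(-6) = -24192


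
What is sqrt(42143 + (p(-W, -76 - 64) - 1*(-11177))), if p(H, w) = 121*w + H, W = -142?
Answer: 3*sqrt(4058) ≈ 191.11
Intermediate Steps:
p(H, w) = H + 121*w
sqrt(42143 + (p(-W, -76 - 64) - 1*(-11177))) = sqrt(42143 + ((-1*(-142) + 121*(-76 - 64)) - 1*(-11177))) = sqrt(42143 + ((142 + 121*(-140)) + 11177)) = sqrt(42143 + ((142 - 16940) + 11177)) = sqrt(42143 + (-16798 + 11177)) = sqrt(42143 - 5621) = sqrt(36522) = 3*sqrt(4058)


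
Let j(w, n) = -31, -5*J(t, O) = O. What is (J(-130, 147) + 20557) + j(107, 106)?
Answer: 102483/5 ≈ 20497.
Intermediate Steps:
J(t, O) = -O/5
(J(-130, 147) + 20557) + j(107, 106) = (-⅕*147 + 20557) - 31 = (-147/5 + 20557) - 31 = 102638/5 - 31 = 102483/5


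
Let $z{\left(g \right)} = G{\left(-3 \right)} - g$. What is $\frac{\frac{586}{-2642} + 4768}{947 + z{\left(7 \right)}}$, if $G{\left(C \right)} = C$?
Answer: $\frac{6298235}{1237777} \approx 5.0883$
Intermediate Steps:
$z{\left(g \right)} = -3 - g$
$\frac{\frac{586}{-2642} + 4768}{947 + z{\left(7 \right)}} = \frac{\frac{586}{-2642} + 4768}{947 - 10} = \frac{586 \left(- \frac{1}{2642}\right) + 4768}{947 - 10} = \frac{- \frac{293}{1321} + 4768}{947 - 10} = \frac{6298235}{1321 \cdot 937} = \frac{6298235}{1321} \cdot \frac{1}{937} = \frac{6298235}{1237777}$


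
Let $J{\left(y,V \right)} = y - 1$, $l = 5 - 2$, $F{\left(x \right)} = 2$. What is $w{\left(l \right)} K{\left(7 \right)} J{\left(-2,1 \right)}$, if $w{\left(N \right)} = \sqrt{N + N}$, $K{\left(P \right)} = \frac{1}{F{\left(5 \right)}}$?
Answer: $- \frac{3 \sqrt{6}}{2} \approx -3.6742$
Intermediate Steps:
$l = 3$
$J{\left(y,V \right)} = -1 + y$
$K{\left(P \right)} = \frac{1}{2}$
$w{\left(N \right)} = \sqrt{2} \sqrt{N}$ ($w{\left(N \right)} = \sqrt{2 N} = \sqrt{2} \sqrt{N}$)
$w{\left(l \right)} K{\left(7 \right)} J{\left(-2,1 \right)} = \sqrt{2} \sqrt{3} \cdot \frac{1}{2} \left(-1 - 2\right) = \sqrt{6} \cdot \frac{1}{2} \left(-3\right) = \frac{\sqrt{6}}{2} \left(-3\right) = - \frac{3 \sqrt{6}}{2}$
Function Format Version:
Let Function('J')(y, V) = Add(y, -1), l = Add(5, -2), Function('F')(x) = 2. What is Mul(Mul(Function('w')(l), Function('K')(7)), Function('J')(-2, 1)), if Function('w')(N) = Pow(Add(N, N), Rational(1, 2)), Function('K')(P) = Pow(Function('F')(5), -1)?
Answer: Mul(Rational(-3, 2), Pow(6, Rational(1, 2))) ≈ -3.6742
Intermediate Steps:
l = 3
Function('J')(y, V) = Add(-1, y)
Function('K')(P) = Rational(1, 2) (Function('K')(P) = Pow(2, -1) = Rational(1, 2))
Function('w')(N) = Mul(Pow(2, Rational(1, 2)), Pow(N, Rational(1, 2))) (Function('w')(N) = Pow(Mul(2, N), Rational(1, 2)) = Mul(Pow(2, Rational(1, 2)), Pow(N, Rational(1, 2))))
Mul(Mul(Function('w')(l), Function('K')(7)), Function('J')(-2, 1)) = Mul(Mul(Mul(Pow(2, Rational(1, 2)), Pow(3, Rational(1, 2))), Rational(1, 2)), Add(-1, -2)) = Mul(Mul(Pow(6, Rational(1, 2)), Rational(1, 2)), -3) = Mul(Mul(Rational(1, 2), Pow(6, Rational(1, 2))), -3) = Mul(Rational(-3, 2), Pow(6, Rational(1, 2)))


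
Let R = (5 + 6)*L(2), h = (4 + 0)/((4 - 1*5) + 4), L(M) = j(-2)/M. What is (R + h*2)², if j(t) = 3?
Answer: 13225/36 ≈ 367.36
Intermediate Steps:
L(M) = 3/M
h = 4/3 (h = 4/((4 - 5) + 4) = 4/(-1 + 4) = 4/3 ≈ 1.3333)
R = 33/2 (R = (5 + 6)*(3/2) = 11*(3*(½)) = 11*(3/2) = 33/2 ≈ 16.500)
(R + h*2)² = (33/2 + (4/3)*2)² = (33/2 + 8/3)² = (115/6)² = 13225/36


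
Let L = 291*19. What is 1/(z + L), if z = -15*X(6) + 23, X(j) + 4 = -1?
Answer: 1/5627 ≈ 0.00017771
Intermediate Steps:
X(j) = -5 (X(j) = -4 - 1 = -5)
z = 98 (z = -15*(-5) + 23 = 75 + 23 = 98)
L = 5529
1/(z + L) = 1/(98 + 5529) = 1/5627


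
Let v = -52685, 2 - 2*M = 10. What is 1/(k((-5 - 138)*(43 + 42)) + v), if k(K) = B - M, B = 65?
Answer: -1/52616 ≈ -1.9006e-5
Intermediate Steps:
M = -4 (M = 1 - ½*10 = 1 - 5 = -4)
k(K) = 69 (k(K) = 65 - 1*(-4) = 65 + 4 = 69)
1/(k((-5 - 138)*(43 + 42)) + v) = 1/(69 - 52685) = 1/(-52616) = -1/52616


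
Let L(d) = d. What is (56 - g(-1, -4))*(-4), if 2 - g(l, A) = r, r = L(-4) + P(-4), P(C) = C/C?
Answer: -204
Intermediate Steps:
P(C) = 1
r = -3 (r = -4 + 1 = -3)
g(l, A) = 5 (g(l, A) = 2 - 1*(-3) = 2 + 3 = 5)
(56 - g(-1, -4))*(-4) = (56 - 1*5)*(-4) = (56 - 5)*(-4) = 51*(-4) = -204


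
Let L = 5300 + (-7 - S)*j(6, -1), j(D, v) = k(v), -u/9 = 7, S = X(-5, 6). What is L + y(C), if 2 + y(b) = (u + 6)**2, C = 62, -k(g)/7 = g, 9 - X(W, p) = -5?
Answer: 8400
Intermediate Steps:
X(W, p) = 14 (X(W, p) = 9 - 1*(-5) = 9 + 5 = 14)
S = 14
u = -63 (u = -9*7 = -63)
k(g) = -7*g
j(D, v) = -7*v
y(b) = 3247 (y(b) = -2 + (-63 + 6)**2 = -2 + (-57)**2 = -2 + 3249 = 3247)
L = 5153 (L = 5300 + (-7 - 1*14)*(-7*(-1)) = 5300 + (-7 - 14)*7 = 5300 - 21*7 = 5300 - 147 = 5153)
L + y(C) = 5153 + 3247 = 8400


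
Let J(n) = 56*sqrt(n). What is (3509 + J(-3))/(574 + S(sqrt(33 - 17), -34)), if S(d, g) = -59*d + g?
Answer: 3509/304 + 7*I*sqrt(3)/38 ≈ 11.543 + 0.31906*I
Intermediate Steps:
S(d, g) = g - 59*d
(3509 + J(-3))/(574 + S(sqrt(33 - 17), -34)) = (3509 + 56*sqrt(-3))/(574 + (-34 - 59*sqrt(33 - 17))) = (3509 + 56*(I*sqrt(3)))/(574 + (-34 - 59*sqrt(16))) = (3509 + 56*I*sqrt(3))/(574 + (-34 - 59*4)) = (3509 + 56*I*sqrt(3))/(574 + (-34 - 236)) = (3509 + 56*I*sqrt(3))/(574 - 270) = (3509 + 56*I*sqrt(3))/304 = (3509 + 56*I*sqrt(3))*(1/304) = 3509/304 + 7*I*sqrt(3)/38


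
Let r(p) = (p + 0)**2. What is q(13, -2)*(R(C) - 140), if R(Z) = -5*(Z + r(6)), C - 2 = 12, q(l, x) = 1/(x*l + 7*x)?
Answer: 39/4 ≈ 9.7500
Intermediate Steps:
q(l, x) = 1/(7*x + l*x) (q(l, x) = 1/(l*x + 7*x) = 1/(7*x + l*x))
r(p) = p**2
C = 14 (C = 2 + 12 = 14)
R(Z) = -180 - 5*Z (R(Z) = -5*(Z + 6**2) = -5*(Z + 36) = -5*(36 + Z) = -180 - 5*Z)
q(13, -2)*(R(C) - 140) = (1/((-2)*(7 + 13)))*((-180 - 5*14) - 140) = (-1/2/20)*((-180 - 70) - 140) = (-1/2*1/20)*(-250 - 140) = -1/40*(-390) = 39/4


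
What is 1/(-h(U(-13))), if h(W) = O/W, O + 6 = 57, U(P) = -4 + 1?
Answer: 1/17 ≈ 0.058824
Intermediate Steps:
U(P) = -3
O = 51 (O = -6 + 57 = 51)
h(W) = 51/W
1/(-h(U(-13))) = 1/(-51/(-3)) = 1/(-51*(-1)/3) = 1/(-1*(-17)) = 1/17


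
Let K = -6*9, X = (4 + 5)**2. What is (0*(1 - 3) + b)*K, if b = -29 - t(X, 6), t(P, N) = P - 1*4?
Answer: 5724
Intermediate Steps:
X = 81 (X = 9**2 = 81)
K = -54
t(P, N) = -4 + P (t(P, N) = P - 4 = -4 + P)
b = -106 (b = -29 - (-4 + 81) = -29 - 1*77 = -29 - 77 = -106)
(0*(1 - 3) + b)*K = (0*(1 - 3) - 106)*(-54) = (0*(-2) - 106)*(-54) = (0 - 106)*(-54) = -106*(-54) = 5724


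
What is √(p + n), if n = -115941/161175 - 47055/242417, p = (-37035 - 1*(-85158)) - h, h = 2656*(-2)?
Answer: √7398800102309771450617/372110095 ≈ 231.16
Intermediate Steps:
h = -5312
p = 53435 (p = (-37035 - 1*(-85158)) - 1*(-5312) = (-37035 + 85158) + 5312 = 48123 + 5312 = 53435)
n = -1699531382/1860550475 (n = -115941*1/161175 - 47055*1/242417 = -5521/7675 - 47055/242417 = -1699531382/1860550475 ≈ -0.91346)
√(p + n) = √(53435 - 1699531382/1860550475) = √(99416815100243/1860550475) = √7398800102309771450617/372110095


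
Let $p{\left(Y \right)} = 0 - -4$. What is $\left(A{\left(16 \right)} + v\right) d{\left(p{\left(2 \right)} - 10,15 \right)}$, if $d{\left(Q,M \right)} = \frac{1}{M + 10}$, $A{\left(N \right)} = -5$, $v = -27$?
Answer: $- \frac{32}{25} \approx -1.28$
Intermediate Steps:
$p{\left(Y \right)} = 4$ ($p{\left(Y \right)} = 0 + 4 = 4$)
$d{\left(Q,M \right)} = \frac{1}{10 + M}$
$\left(A{\left(16 \right)} + v\right) d{\left(p{\left(2 \right)} - 10,15 \right)} = \frac{-5 - 27}{10 + 15} = - \frac{32}{25}$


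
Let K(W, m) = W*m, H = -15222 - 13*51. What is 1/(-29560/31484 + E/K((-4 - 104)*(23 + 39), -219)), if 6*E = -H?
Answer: -7694815536/7210689925 ≈ -1.0671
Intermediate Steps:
H = -15885 (H = -15222 - 663 = -15885)
E = 5295/2 (E = (-1*(-15885))/6 = (⅙)*15885 = 5295/2 ≈ 2647.5)
1/(-29560/31484 + E/K((-4 - 104)*(23 + 39), -219)) = 1/(-29560/31484 + 5295/(2*((((-4 - 104)*(23 + 39))*(-219))))) = 1/(-29560*1/31484 + 5295/(2*((-108*62*(-219))))) = 1/(-7390/7871 + 5295/(2*((-6696*(-219))))) = 1/(-7390/7871 + (5295/2)/1466424) = 1/(-7390/7871 + (5295/2)*(1/1466424)) = 1/(-7390/7871 + 1765/977616) = 1/(-7210689925/7694815536) = -7694815536/7210689925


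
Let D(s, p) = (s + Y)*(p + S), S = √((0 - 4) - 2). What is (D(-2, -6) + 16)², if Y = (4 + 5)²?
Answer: 172318 - 72364*I*√6 ≈ 1.7232e+5 - 1.7726e+5*I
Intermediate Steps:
Y = 81 (Y = 9² = 81)
S = I*√6 (S = √(-4 - 2) = √(-6) = I*√6 ≈ 2.4495*I)
D(s, p) = (81 + s)*(p + I*√6) (D(s, p) = (s + 81)*(p + I*√6) = (81 + s)*(p + I*√6))
(D(-2, -6) + 16)² = ((81*(-6) - 6*(-2) + 81*I*√6 + I*(-2)*√6) + 16)² = ((-486 + 12 + 81*I*√6 - 2*I*√6) + 16)² = ((-474 + 79*I*√6) + 16)² = (-458 + 79*I*√6)²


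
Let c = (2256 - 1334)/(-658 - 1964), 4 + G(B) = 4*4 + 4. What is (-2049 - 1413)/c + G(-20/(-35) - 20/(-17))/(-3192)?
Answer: 1810933196/183939 ≈ 9845.3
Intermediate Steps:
G(B) = 16 (G(B) = -4 + (4*4 + 4) = -4 + (16 + 4) = -4 + 20 = 16)
c = -461/1311 (c = 922/(-2622) = 922*(-1/2622) = -461/1311 ≈ -0.35164)
(-2049 - 1413)/c + G(-20/(-35) - 20/(-17))/(-3192) = (-2049 - 1413)/(-461/1311) + 16/(-3192) = -3462*(-1311/461) + 16*(-1/3192) = 4538682/461 - 2/399 = 1810933196/183939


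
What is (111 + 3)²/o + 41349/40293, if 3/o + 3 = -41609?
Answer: -220101346411/1221 ≈ -1.8026e+8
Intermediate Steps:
o = -3/41612 (o = 3/(-3 - 41609) = 3/(-41612) = 3*(-1/41612) = -3/41612 ≈ -7.2095e-5)
(111 + 3)²/o + 41349/40293 = (111 + 3)²/(-3/41612) + 41349/40293 = 114²*(-41612/3) + 41349*(1/40293) = 12996*(-41612/3) + 1253/1221 = -180263184 + 1253/1221 = -220101346411/1221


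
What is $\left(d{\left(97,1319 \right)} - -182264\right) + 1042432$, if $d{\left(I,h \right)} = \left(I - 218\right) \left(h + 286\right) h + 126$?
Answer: $-254931573$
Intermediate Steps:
$d{\left(I,h \right)} = 126 + h \left(-218 + I\right) \left(286 + h\right)$ ($d{\left(I,h \right)} = \left(-218 + I\right) \left(286 + h\right) h + 126 = h \left(-218 + I\right) \left(286 + h\right) + 126 = 126 + h \left(-218 + I\right) \left(286 + h\right)$)
$\left(d{\left(97,1319 \right)} - -182264\right) + 1042432 = \left(\left(126 - 82237012 - 218 \cdot 1319^{2} + 97 \cdot 1319^{2} + 286 \cdot 97 \cdot 1319\right) - -182264\right) + 1042432 = \left(\left(126 - 82237012 - 379267898 + 97 \cdot 1739761 + 36591698\right) + 182264\right) + 1042432 = \left(\left(126 - 82237012 - 379267898 + 168756817 + 36591698\right) + 182264\right) + 1042432 = \left(-256156269 + 182264\right) + 1042432 = -255974005 + 1042432 = -254931573$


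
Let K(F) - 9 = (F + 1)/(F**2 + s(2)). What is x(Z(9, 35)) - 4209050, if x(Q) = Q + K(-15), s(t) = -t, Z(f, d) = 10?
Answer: -938613927/223 ≈ -4.2090e+6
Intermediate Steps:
K(F) = 9 + (1 + F)/(-2 + F**2) (K(F) = 9 + (F + 1)/(F**2 - 1*2) = 9 + (1 + F)/(F**2 - 2) = 9 + (1 + F)/(-2 + F**2))
x(Q) = 1993/223 + Q (x(Q) = Q + (-17 - 15 + 9*(-15)**2)/(-2 + (-15)**2) = Q + (-17 - 15 + 9*225)/(-2 + 225) = Q + (-17 - 15 + 2025)/223 = Q + (1/223)*1993 = Q + 1993/223 = 1993/223 + Q)
x(Z(9, 35)) - 4209050 = (1993/223 + 10) - 4209050 = 4223/223 - 4209050 = -938613927/223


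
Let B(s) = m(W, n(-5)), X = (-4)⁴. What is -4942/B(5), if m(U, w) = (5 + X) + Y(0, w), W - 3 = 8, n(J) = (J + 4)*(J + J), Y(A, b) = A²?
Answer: -4942/261 ≈ -18.935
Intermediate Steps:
n(J) = 2*J*(4 + J) (n(J) = (4 + J)*(2*J) = 2*J*(4 + J))
W = 11 (W = 3 + 8 = 11)
X = 256
m(U, w) = 261 (m(U, w) = (5 + 256) + 0² = 261 + 0 = 261)
B(s) = 261
-4942/B(5) = -4942/261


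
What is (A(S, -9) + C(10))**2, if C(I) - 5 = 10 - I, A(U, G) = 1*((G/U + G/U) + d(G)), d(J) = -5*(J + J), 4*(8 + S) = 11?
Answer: 474721/49 ≈ 9688.2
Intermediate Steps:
S = -21/4 (S = -8 + (1/4)*11 = -8 + 11/4 = -21/4 ≈ -5.2500)
d(J) = -10*J
A(U, G) = -10*G + 2*G/U (A(U, G) = 1*((G/U + G/U) - 10*G) = 1*(2*G/U - 10*G) = 1*(-10*G + 2*G/U) = -10*G + 2*G/U)
C(I) = 15 - I (C(I) = 5 + (10 - I) = 15 - I)
(A(S, -9) + C(10))**2 = ((-10*(-9) + 2*(-9)/(-21/4)) + (15 - 1*10))**2 = ((90 + 2*(-9)*(-4/21)) + (15 - 10))**2 = ((90 + 24/7) + 5)**2 = (654/7 + 5)**2 = (689/7)**2 = 474721/49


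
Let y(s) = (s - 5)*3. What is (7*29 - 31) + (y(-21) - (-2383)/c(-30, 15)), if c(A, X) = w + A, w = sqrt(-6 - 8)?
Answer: 7213/457 - 2383*I*sqrt(14)/914 ≈ 15.783 - 9.7553*I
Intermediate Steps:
w = I*sqrt(14) (w = sqrt(-14) = I*sqrt(14) ≈ 3.7417*I)
y(s) = -15 + 3*s (y(s) = (-5 + s)*3 = -15 + 3*s)
c(A, X) = A + I*sqrt(14) (c(A, X) = I*sqrt(14) + A = A + I*sqrt(14))
(7*29 - 31) + (y(-21) - (-2383)/c(-30, 15)) = (7*29 - 31) + ((-15 + 3*(-21)) - (-2383)/(-30 + I*sqrt(14))) = (203 - 31) + ((-15 - 63) + 2383/(-30 + I*sqrt(14))) = 172 + (-78 + 2383/(-30 + I*sqrt(14))) = 94 + 2383/(-30 + I*sqrt(14))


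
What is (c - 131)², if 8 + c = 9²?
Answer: 3364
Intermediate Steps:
c = 73 (c = -8 + 9² = -8 + 81 = 73)
(c - 131)² = (73 - 131)² = (-58)² = 3364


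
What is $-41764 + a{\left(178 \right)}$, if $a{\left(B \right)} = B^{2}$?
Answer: $-10080$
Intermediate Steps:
$-41764 + a{\left(178 \right)} = -41764 + 178^{2} = -41764 + 31684 = -10080$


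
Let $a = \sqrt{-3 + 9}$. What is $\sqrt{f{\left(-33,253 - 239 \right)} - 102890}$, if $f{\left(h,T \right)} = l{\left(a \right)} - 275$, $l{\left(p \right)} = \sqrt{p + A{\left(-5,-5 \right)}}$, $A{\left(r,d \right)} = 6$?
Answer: $\sqrt{-103165 + \sqrt{6 + \sqrt{6}}} \approx 321.19 i$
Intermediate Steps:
$a = \sqrt{6} \approx 2.4495$
$l{\left(p \right)} = \sqrt{6 + p}$ ($l{\left(p \right)} = \sqrt{p + 6} = \sqrt{6 + p}$)
$f{\left(h,T \right)} = -275 + \sqrt{6 + \sqrt{6}}$ ($f{\left(h,T \right)} = \sqrt{6 + \sqrt{6}} - 275 = -275 + \sqrt{6 + \sqrt{6}}$)
$\sqrt{f{\left(-33,253 - 239 \right)} - 102890} = \sqrt{\left(-275 + \sqrt{6 + \sqrt{6}}\right) - 102890} = \sqrt{-103165 + \sqrt{6 + \sqrt{6}}}$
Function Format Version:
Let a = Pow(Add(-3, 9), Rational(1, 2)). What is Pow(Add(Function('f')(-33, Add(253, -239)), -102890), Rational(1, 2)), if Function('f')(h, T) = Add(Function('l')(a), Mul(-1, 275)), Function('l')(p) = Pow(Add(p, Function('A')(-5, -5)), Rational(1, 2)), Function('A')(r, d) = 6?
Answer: Pow(Add(-103165, Pow(Add(6, Pow(6, Rational(1, 2))), Rational(1, 2))), Rational(1, 2)) ≈ Mul(321.19, I)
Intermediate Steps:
a = Pow(6, Rational(1, 2)) ≈ 2.4495
Function('l')(p) = Pow(Add(6, p), Rational(1, 2)) (Function('l')(p) = Pow(Add(p, 6), Rational(1, 2)) = Pow(Add(6, p), Rational(1, 2)))
Function('f')(h, T) = Add(-275, Pow(Add(6, Pow(6, Rational(1, 2))), Rational(1, 2))) (Function('f')(h, T) = Add(Pow(Add(6, Pow(6, Rational(1, 2))), Rational(1, 2)), Mul(-1, 275)) = Add(Pow(Add(6, Pow(6, Rational(1, 2))), Rational(1, 2)), -275) = Add(-275, Pow(Add(6, Pow(6, Rational(1, 2))), Rational(1, 2))))
Pow(Add(Function('f')(-33, Add(253, -239)), -102890), Rational(1, 2)) = Pow(Add(Add(-275, Pow(Add(6, Pow(6, Rational(1, 2))), Rational(1, 2))), -102890), Rational(1, 2)) = Pow(Add(-103165, Pow(Add(6, Pow(6, Rational(1, 2))), Rational(1, 2))), Rational(1, 2))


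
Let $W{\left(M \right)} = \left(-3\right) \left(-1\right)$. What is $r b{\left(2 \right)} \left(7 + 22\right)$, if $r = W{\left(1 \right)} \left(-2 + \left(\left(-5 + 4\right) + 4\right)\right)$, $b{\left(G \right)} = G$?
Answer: $174$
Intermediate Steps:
$W{\left(M \right)} = 3$
$r = 3$ ($r = 3 \left(-2 + \left(\left(-5 + 4\right) + 4\right)\right) = 3 \left(-2 + \left(-1 + 4\right)\right) = 3 \left(-2 + 3\right) = 3 \cdot 1 = 3$)
$r b{\left(2 \right)} \left(7 + 22\right) = 3 \cdot 2 \left(7 + 22\right) = 6 \cdot 29 = 174$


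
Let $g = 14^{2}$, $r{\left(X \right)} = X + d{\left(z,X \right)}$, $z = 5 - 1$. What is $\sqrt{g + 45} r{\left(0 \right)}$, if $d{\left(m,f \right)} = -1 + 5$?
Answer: $4 \sqrt{241} \approx 62.097$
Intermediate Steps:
$z = 4$ ($z = 5 - 1 = 4$)
$d{\left(m,f \right)} = 4$
$r{\left(X \right)} = 4 + X$ ($r{\left(X \right)} = X + 4 = 4 + X$)
$g = 196$
$\sqrt{g + 45} r{\left(0 \right)} = \sqrt{196 + 45} \left(4 + 0\right) = \sqrt{241} \cdot 4 = 4 \sqrt{241}$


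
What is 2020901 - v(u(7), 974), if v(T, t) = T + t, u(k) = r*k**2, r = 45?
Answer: 2017722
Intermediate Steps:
u(k) = 45*k**2
2020901 - v(u(7), 974) = 2020901 - (45*7**2 + 974) = 2020901 - (45*49 + 974) = 2020901 - (2205 + 974) = 2020901 - 1*3179 = 2020901 - 3179 = 2017722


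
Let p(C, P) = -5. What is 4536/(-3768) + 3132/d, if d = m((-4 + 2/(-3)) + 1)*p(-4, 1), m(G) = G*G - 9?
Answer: -1115829/7850 ≈ -142.14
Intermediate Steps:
m(G) = -9 + G² (m(G) = G² - 9 = -9 + G²)
d = -200/9 (d = (-9 + ((-4 + 2/(-3)) + 1)²)*(-5) = (-9 + ((-4 + 2*(-⅓)) + 1)²)*(-5) = (-9 + ((-4 - ⅔) + 1)²)*(-5) = (-9 + (-14/3 + 1)²)*(-5) = (-9 + (-11/3)²)*(-5) = (-9 + 121/9)*(-5) = (40/9)*(-5) = -200/9 ≈ -22.222)
4536/(-3768) + 3132/d = 4536/(-3768) + 3132/(-200/9) = 4536*(-1/3768) + 3132*(-9/200) = -189/157 - 7047/50 = -1115829/7850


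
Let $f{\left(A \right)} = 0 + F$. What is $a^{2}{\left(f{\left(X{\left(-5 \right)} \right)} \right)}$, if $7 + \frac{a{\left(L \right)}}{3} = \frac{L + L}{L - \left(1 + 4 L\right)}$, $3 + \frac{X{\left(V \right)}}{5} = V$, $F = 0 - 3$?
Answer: $\frac{8649}{16} \approx 540.56$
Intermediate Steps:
$F = -3$ ($F = 0 - 3 = -3$)
$X{\left(V \right)} = -15 + 5 V$
$f{\left(A \right)} = -3$ ($f{\left(A \right)} = 0 - 3 = -3$)
$a{\left(L \right)} = -21 + \frac{6 L}{-1 - 3 L}$ ($a{\left(L \right)} = -21 + 3 \frac{L + L}{L - \left(1 + 4 L\right)} = -21 + 3 \frac{2 L}{-1 - 3 L} = -21 + \frac{6 L}{-1 - 3 L}$)
$a^{2}{\left(f{\left(X{\left(-5 \right)} \right)} \right)} = \left(\frac{3 \left(-7 - -69\right)}{1 + 3 \left(-3\right)}\right)^{2} = \left(\frac{3 \left(-7 + 69\right)}{1 - 9}\right)^{2} = \left(3 \frac{1}{-8} \cdot 62\right)^{2} = \left(3 \left(- \frac{1}{8}\right) 62\right)^{2} = \left(- \frac{93}{4}\right)^{2} = \frac{8649}{16}$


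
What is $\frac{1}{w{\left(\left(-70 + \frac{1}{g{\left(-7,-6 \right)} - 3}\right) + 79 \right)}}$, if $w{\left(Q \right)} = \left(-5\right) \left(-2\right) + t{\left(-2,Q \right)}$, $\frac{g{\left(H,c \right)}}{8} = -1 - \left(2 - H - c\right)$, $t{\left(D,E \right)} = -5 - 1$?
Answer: $\frac{1}{4} \approx 0.25$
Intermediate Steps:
$t{\left(D,E \right)} = -6$ ($t{\left(D,E \right)} = -5 - 1 = -6$)
$g{\left(H,c \right)} = -24 + 8 H + 8 c$ ($g{\left(H,c \right)} = 8 \left(-1 - \left(2 - H - c\right)\right) = 8 \left(-1 + \left(-2 + H + c\right)\right) = 8 \left(-3 + H + c\right) = -24 + 8 H + 8 c$)
$w{\left(Q \right)} = 4$ ($w{\left(Q \right)} = \left(-5\right) \left(-2\right) - 6 = 10 - 6 = 4$)
$\frac{1}{w{\left(\left(-70 + \frac{1}{g{\left(-7,-6 \right)} - 3}\right) + 79 \right)}} = \frac{1}{4}$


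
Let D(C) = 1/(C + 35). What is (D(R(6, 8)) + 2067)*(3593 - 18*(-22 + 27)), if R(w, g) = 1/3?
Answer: 767524815/106 ≈ 7.2408e+6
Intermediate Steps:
R(w, g) = ⅓
D(C) = 1/(35 + C)
(D(R(6, 8)) + 2067)*(3593 - 18*(-22 + 27)) = (1/(35 + ⅓) + 2067)*(3593 - 18*(-22 + 27)) = (1/(106/3) + 2067)*(3593 - 18*5) = (3/106 + 2067)*(3593 - 90) = (219105/106)*3503 = 767524815/106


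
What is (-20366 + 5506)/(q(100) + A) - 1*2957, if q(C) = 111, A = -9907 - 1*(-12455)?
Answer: -7877523/2659 ≈ -2962.6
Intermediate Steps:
A = 2548 (A = -9907 + 12455 = 2548)
(-20366 + 5506)/(q(100) + A) - 1*2957 = (-20366 + 5506)/(111 + 2548) - 1*2957 = -14860/2659 - 2957 = -7877523/2659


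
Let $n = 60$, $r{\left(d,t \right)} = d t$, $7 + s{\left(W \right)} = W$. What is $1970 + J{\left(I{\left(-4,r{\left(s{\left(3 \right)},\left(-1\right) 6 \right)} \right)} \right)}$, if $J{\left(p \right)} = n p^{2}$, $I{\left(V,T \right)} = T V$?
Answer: $554930$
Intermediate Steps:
$s{\left(W \right)} = -7 + W$
$J{\left(p \right)} = 60 p^{2}$
$1970 + J{\left(I{\left(-4,r{\left(s{\left(3 \right)},\left(-1\right) 6 \right)} \right)} \right)} = 1970 + 60 \left(\left(-7 + 3\right) \left(\left(-1\right) 6\right) \left(-4\right)\right)^{2} = 1970 + 60 \left(\left(-4\right) \left(-6\right) \left(-4\right)\right)^{2} = 1970 + 60 \left(24 \left(-4\right)\right)^{2} = 1970 + 60 \left(-96\right)^{2} = 1970 + 60 \cdot 9216 = 1970 + 552960 = 554930$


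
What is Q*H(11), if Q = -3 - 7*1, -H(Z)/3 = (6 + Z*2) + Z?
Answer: 1170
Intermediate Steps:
H(Z) = -18 - 9*Z (H(Z) = -3*((6 + Z*2) + Z) = -3*((6 + 2*Z) + Z) = -3*(6 + 3*Z) = -18 - 9*Z)
Q = -10 (Q = -3 - 7 = -10)
Q*H(11) = -10*(-18 - 9*11) = -10*(-18 - 99) = -10*(-117) = 1170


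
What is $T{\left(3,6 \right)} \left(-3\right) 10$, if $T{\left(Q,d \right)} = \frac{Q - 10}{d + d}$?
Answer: $\frac{35}{2} \approx 17.5$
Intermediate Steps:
$T{\left(Q,d \right)} = \frac{-10 + Q}{2 d}$
$T{\left(3,6 \right)} \left(-3\right) 10 = \frac{-10 + 3}{2 \cdot 6} \left(-3\right) 10 = \frac{1}{2} \cdot \frac{1}{6} \left(-7\right) \left(-3\right) 10 = \left(- \frac{7}{12}\right) \left(-3\right) 10 = \frac{7}{4} \cdot 10 = \frac{35}{2}$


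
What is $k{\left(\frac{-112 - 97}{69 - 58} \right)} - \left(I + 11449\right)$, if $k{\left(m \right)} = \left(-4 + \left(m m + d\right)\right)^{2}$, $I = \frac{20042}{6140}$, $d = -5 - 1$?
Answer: $\frac{343068619}{3070} \approx 1.1175 \cdot 10^{5}$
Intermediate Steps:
$d = -6$
$I = \frac{10021}{3070}$ ($I = 20042 \cdot \frac{1}{6140} = \frac{10021}{3070} \approx 3.2642$)
$k{\left(m \right)} = \left(-10 + m^{2}\right)^{2}$ ($k{\left(m \right)} = \left(-4 + \left(m m - 6\right)\right)^{2} = \left(-4 + \left(m^{2} - 6\right)\right)^{2} = \left(-4 + \left(-6 + m^{2}\right)\right)^{2} = \left(-10 + m^{2}\right)^{2}$)
$k{\left(\frac{-112 - 97}{69 - 58} \right)} - \left(I + 11449\right) = \left(-10 + \left(\frac{-112 - 97}{69 - 58}\right)^{2}\right)^{2} - \left(\frac{10021}{3070} + 11449\right) = \left(-10 + \left(- \frac{209}{11}\right)^{2}\right)^{2} - \frac{35158451}{3070} = \left(-10 + \left(\left(-209\right) \frac{1}{11}\right)^{2}\right)^{2} - \frac{35158451}{3070} = \left(-10 + \left(-19\right)^{2}\right)^{2} - \frac{35158451}{3070} = \left(-10 + 361\right)^{2} - \frac{35158451}{3070} = 351^{2} - \frac{35158451}{3070} = 123201 - \frac{35158451}{3070} = \frac{343068619}{3070}$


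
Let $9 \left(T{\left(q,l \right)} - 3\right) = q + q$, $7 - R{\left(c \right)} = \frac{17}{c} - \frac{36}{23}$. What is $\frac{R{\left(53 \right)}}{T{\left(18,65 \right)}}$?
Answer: $\frac{10050}{8533} \approx 1.1778$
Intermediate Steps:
$R{\left(c \right)} = \frac{197}{23} - \frac{17}{c}$ ($R{\left(c \right)} = 7 - \left(\frac{17}{c} - \frac{36}{23}\right) = 7 - \left(- \frac{36}{23} + \frac{17}{c}\right) = 7 + \left(\frac{36}{23} - \frac{17}{c}\right) = \frac{197}{23} - \frac{17}{c}$)
$T{\left(q,l \right)} = 3 + \frac{2 q}{9}$ ($T{\left(q,l \right)} = 3 + \frac{q + q}{9} = 3 + \frac{2 q}{9}$)
$\frac{R{\left(53 \right)}}{T{\left(18,65 \right)}} = \frac{\frac{197}{23} - \frac{17}{53}}{3 + \frac{2}{9} \cdot 18} = \frac{\frac{197}{23} - \frac{17}{53}}{3 + 4} = \frac{\frac{197}{23} - \frac{17}{53}}{7} = \frac{10050}{1219} \cdot \frac{1}{7} = \frac{10050}{8533}$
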